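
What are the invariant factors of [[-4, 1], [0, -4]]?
The Jordan structure of A has elementary divisors (x + 4)^2. Arranging the block sizes at each eigenvalue in decreasing order and taking row products gives the invariant factors.

Invariant factors (smallest first, each dividing the next): (x + 4)^2.

Check: the last factor (x + 4)^2 is the minimal polynomial, and the product (x + 4)^2 is the characteristic polynomial.

(x + 4)^2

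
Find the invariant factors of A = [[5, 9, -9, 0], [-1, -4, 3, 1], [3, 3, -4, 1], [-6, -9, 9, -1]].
The Jordan structure of A has elementary divisors (x + 1)^2, (x + 1)^2. Arranging the block sizes at each eigenvalue in decreasing order and taking row products gives the invariant factors.

Invariant factors (smallest first, each dividing the next): (x + 1)^2, (x + 1)^2.

Check: the last factor (x + 1)^2 is the minimal polynomial, and the product (x + 1)^4 is the characteristic polynomial.

(x + 1)^2, (x + 1)^2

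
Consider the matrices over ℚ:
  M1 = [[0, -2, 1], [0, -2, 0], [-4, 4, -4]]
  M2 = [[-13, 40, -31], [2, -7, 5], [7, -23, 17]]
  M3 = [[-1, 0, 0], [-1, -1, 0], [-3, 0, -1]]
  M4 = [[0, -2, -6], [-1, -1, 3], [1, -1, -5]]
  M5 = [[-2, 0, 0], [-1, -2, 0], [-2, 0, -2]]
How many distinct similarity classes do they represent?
3 classes: {M1, M4, M5}, {M2}, {M3}

Characteristic polynomials: χ_{M1} = (x + 2)^3, χ_{M2} = (x + 1)^3, χ_{M3} = (x + 1)^3, χ_{M4} = (x + 2)^3, χ_{M5} = (x + 2)^3.

{M1, M4, M5}: invariant factors x + 2, (x + 2)^2.

{M2}: invariant factors (x + 1)^3.

{M3}: invariant factors x + 1, (x + 1)^2.

Matrices are similar if and only if their invariant-factor lists agree; the partition into similarity classes is {M1, M4, M5}, {M2}, {M3}.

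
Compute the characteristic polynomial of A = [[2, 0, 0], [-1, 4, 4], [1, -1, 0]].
xI - A = [[x - 2, 0, 0], [1, x - 4, -4], [-1, 1, x]].

Expanding det(xI - A) along the first row:
det(xI - A) = + (x - 2)·det([[x - 4, -4], [1, x]]) - (0)·det([[1, -4], [-1, x]]) + (0)·det([[1, x - 4], [-1, 1]]).

Evaluating gives χ_A(x) = x^3 - 6x^2 + 12x - 8 = (x - 2)^3.

χ_A(x) = (x - 2)^3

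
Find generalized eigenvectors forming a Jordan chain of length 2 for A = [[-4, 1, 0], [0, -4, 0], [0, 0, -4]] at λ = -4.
v_1 = [[-1, 1, 1]]^T, v_2 = [[1, 0, 0]]^T

We seek v_1 ∈ ker((A + 4I)^2) \ ker(A + 4I), then set v_{i+1} = (A + 4I) v_i.

One such chain is v_1 = [[-1, 1, 1]]^T, v_2 = [[1, 0, 0]]^T. Check: (A + 4I) v_2 = [[0, 0, 0]]^T = 0.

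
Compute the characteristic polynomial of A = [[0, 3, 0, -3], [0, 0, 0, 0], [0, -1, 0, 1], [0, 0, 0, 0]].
xI - A = [[x, -3, 0, 3], [0, x, 0, 0], [0, 1, x, -1], [0, 0, 0, x]].

Expanding det(xI - A) along the first row:
det(xI - A) = + (x)·det([[x, 0, 0], [1, x, -1], [0, 0, x]]) - (-3)·det([[0, 0, 0], [0, x, -1], [0, 0, x]]) + (0)·det([[0, x, 0], [0, 1, -1], [0, 0, x]]) - (3)·det([[0, x, 0], [0, 1, x], [0, 0, 0]]).

Evaluating gives χ_A(x) = x^4.

χ_A(x) = x^4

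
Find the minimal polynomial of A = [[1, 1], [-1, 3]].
The characteristic polynomial factors as (x - 2)^2. The minimal polynomial is ∏(x - λ)^{k_λ} where k_λ is the size of the largest Jordan block at λ.

For λ = 2: rank(A - 2I) = 1, and the largest Jordan block has size 2 (the smallest k with rank((A - 2I)^k) = rank((A - 2I)^(k+1))).

So m_A(x) = (x - 2)^2.

m_A(x) = (x - 2)^2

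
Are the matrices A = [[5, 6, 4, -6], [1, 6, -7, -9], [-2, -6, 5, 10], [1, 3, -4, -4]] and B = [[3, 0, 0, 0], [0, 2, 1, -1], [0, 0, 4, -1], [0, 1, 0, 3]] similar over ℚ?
Two matrices over a field are similar if and only if they have the same invariant factors.

Both A and B have characteristic polynomial (x - 3)^4 and minimal polynomial (x - 3)^3. Computing further, both have invariant factors x - 3, (x - 3)^3. Hence A and B are similar.

Yes.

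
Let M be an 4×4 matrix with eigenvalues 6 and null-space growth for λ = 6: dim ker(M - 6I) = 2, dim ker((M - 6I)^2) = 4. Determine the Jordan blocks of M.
λ = 6: successive nullity increments [2, 2] count blocks of size ≥ k; block sizes are [2, 2].

Jordan blocks: (6, 2), (6, 2)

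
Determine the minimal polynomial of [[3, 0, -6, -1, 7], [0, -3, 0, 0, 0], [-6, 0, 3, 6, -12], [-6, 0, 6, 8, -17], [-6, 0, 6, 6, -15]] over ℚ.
The characteristic polynomial factors as (x - 3)(x - 2)(x + 3)^3. The minimal polynomial is ∏(x - λ)^{k_λ} where k_λ is the size of the largest Jordan block at λ.

For λ = -3: rank(A + 3I) = 2, and the largest Jordan block has size 1 (the smallest k with rank((A + 3I)^k) = rank((A + 3I)^(k+1))).
For λ = 2: rank(A - 2I) = 4, and the largest Jordan block has size 1 (the smallest k with rank((A - 2I)^k) = rank((A - 2I)^(k+1))).
For λ = 3: rank(A - 3I) = 4, and the largest Jordan block has size 1 (the smallest k with rank((A - 3I)^k) = rank((A - 3I)^(k+1))).

So m_A(x) = (x - 3)(x - 2)(x + 3).

m_A(x) = (x - 3)(x - 2)(x + 3)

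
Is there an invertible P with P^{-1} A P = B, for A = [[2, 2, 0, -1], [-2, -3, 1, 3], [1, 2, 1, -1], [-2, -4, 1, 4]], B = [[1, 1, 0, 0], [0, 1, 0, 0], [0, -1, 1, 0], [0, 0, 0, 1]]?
Both have characteristic polynomial (x - 1)^4, but the minimal polynomial of A is (x - 1)^3 while the minimal polynomial of B is (x - 1)^2. The minimal polynomial is a similarity invariant, so A and B are not similar.

No.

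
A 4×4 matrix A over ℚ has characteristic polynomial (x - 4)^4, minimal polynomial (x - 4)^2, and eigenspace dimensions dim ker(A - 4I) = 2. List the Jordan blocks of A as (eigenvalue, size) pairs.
λ = 4: algebraic multiplicity 4 (exponent in χ_A), largest block size 2 (exponent in m_A), 2 blocks (geometric multiplicity). These force block sizes [2, 2].

Jordan blocks: (4, 2), (4, 2)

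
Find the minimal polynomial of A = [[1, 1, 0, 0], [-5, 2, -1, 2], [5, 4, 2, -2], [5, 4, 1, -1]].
The characteristic polynomial factors as (x - 1)^4. The minimal polynomial is ∏(x - λ)^{k_λ} where k_λ is the size of the largest Jordan block at λ.

For λ = 1: rank(A - I) = 2, and the largest Jordan block has size 3 (the smallest k with rank((A - I)^k) = rank((A - I)^(k+1))).

So m_A(x) = (x - 1)^3.

m_A(x) = (x - 1)^3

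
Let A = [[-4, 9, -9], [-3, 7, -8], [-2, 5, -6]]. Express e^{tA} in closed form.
A has Jordan form J = [[-1, 1, 0], [0, -1, 1], [0, 0, -1]] with A = PJP^{-1}, so e^{tA} = P e^{tJ} P^{-1}.

For a Jordan block J_k(λ), e^{tJ_k(λ)} = e^{λt} · (I + tN + t^2 N^2/2! + ... + t^{k-1} N^{k-1}/(k-1)!) where N is the nilpotent superdiagonal part.

Assembling the blocks and conjugating back gives the entries of e^{tA} as shown above.

e^{tA} = [[(1 - 3*t)*e^{-t}, 9*t*e^{-t}, -9*t*e^{-t}], [t*(t - 6)*e^{-t}/2, (-3*t^2 + 16*t + 2)*e^{-t}/2, t*(3*t - 16)*e^{-t}/2], [t*(t - 4)*e^{-t}/2, t*(10 - 3*t)*e^{-t}/2, (3*t^2 - 10*t + 2)*e^{-t}/2]]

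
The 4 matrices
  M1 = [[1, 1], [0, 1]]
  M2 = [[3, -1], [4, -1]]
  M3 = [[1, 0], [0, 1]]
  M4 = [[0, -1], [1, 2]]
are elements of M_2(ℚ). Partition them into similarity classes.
Characteristic polynomials: χ_{M1} = (x - 1)^2, χ_{M2} = (x - 1)^2, χ_{M3} = (x - 1)^2, χ_{M4} = (x - 1)^2.

{M1, M2, M4}: invariant factors (x - 1)^2.

{M3}: invariant factors x - 1, x - 1.

Matrices are similar if and only if their invariant-factor lists agree; the partition into similarity classes is {M1, M2, M4}, {M3}.

2 classes: {M1, M2, M4}, {M3}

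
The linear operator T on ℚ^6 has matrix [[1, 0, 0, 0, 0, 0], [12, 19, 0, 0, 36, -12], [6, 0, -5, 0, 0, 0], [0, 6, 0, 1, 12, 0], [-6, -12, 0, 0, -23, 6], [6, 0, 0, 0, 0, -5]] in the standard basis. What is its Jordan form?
J = [[-5, 0, 0, 0, 0, 0], [0, -5, 0, 0, 0, 0], [0, 0, -5, 0, 0, 0], [0, 0, 0, 1, 0, 0], [0, 0, 0, 0, 1, 0], [0, 0, 0, 0, 0, 1]]

The characteristic polynomial is det(xI - A) = (x - 1)^3(x + 5)^3, so the eigenvalues are -5 (algebraic multiplicity 3), 1 (algebraic multiplicity 3).

For λ = -5: rank(A + 5I) = 3. The eigenspace has dimension 6 - 3 = 3, so there are 3 Jordan blocks; the rank sequence gives block sizes [1, 1, 1].

For λ = 1: rank(A - I) = 3. The eigenspace has dimension 6 - 3 = 3, so there are 3 Jordan blocks; the rank sequence gives block sizes [1, 1, 1].

Assembling the blocks gives the Jordan form J above.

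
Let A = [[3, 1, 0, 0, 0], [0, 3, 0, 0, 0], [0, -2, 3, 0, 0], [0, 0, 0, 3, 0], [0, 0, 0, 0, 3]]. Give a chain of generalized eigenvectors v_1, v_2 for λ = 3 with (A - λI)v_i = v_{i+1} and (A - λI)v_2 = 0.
v_1 = [[-2, 1, -2, -2, -4]]^T, v_2 = [[1, 0, -2, 0, 0]]^T

We seek v_1 ∈ ker((A - 3I)^2) \ ker(A - 3I), then set v_{i+1} = (A - 3I) v_i.

One such chain is v_1 = [[-2, 1, -2, -2, -4]]^T, v_2 = [[1, 0, -2, 0, 0]]^T. Check: (A - 3I) v_2 = [[0, 0, 0, 0, 0]]^T = 0.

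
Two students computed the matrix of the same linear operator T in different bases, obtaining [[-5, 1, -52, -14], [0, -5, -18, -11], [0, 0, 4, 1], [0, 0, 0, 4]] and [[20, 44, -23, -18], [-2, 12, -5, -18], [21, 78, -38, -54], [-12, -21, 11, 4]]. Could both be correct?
Yes.

Two matrices over a field are similar if and only if they have the same invariant factors.

Both A and B have characteristic polynomial (x - 4)^2(x + 5)^2 and minimal polynomial (x - 4)^2(x + 5)^2. Computing further, both have invariant factors (x - 4)^2(x + 5)^2. Hence A and B are similar.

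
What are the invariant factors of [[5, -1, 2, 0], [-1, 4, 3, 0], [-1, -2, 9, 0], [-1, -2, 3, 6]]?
x - 6, (x - 6)^3

The Jordan structure of A has elementary divisors (x - 6)^3, (x - 6). Arranging the block sizes at each eigenvalue in decreasing order and taking row products gives the invariant factors.

Invariant factors (smallest first, each dividing the next): x - 6, (x - 6)^3.

Check: the last factor (x - 6)^3 is the minimal polynomial, and the product (x - 6)^4 is the characteristic polynomial.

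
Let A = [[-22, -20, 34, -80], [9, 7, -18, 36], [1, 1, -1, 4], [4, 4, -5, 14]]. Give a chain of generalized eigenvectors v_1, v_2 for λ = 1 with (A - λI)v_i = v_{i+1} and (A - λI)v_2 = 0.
v_1 = [[-6, 3, 0, 1]]^T, v_2 = [[-2, 0, 1, 1]]^T

We seek v_1 ∈ ker((A - I)^2) \ ker(A - I), then set v_{i+1} = (A - I) v_i.

One such chain is v_1 = [[-6, 3, 0, 1]]^T, v_2 = [[-2, 0, 1, 1]]^T. Check: (A - I) v_2 = [[0, 0, 0, 0]]^T = 0.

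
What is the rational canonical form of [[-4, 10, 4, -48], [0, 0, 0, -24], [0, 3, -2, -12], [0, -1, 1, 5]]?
R = [[-4, 0, 0, 0], [0, 0, 0, -24], [0, 1, 0, 22], [0, 0, 1, 3]]

The invariant factors of A (the non-unit diagonal entries of the Smith normal form of xI - A over ℚ[x]) are x + 4, (x - 6)(x - 1)(x + 4), each dividing the next. The characteristic polynomial is their product, (x - 6)(x - 1)(x + 4)^2.

The rational canonical form is the block-diagonal matrix of companion matrices C(f_i):
R = [[-4, 0, 0, 0], [0, 0, 0, -24], [0, 1, 0, 22], [0, 0, 1, 3]].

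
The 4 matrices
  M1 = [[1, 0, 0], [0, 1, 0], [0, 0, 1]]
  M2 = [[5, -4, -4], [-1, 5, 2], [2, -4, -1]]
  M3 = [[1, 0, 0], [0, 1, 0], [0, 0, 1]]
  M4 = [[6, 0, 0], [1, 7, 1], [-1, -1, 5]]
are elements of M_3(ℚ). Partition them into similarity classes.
3 classes: {M1, M3}, {M2}, {M4}

Characteristic polynomials: χ_{M1} = (x - 1)^3, χ_{M2} = (x - 3)^3, χ_{M3} = (x - 1)^3, χ_{M4} = (x - 6)^3.

{M1, M3}: invariant factors x - 1, x - 1, x - 1.

{M2}: invariant factors x - 3, (x - 3)^2.

{M4}: invariant factors x - 6, (x - 6)^2.

Matrices are similar if and only if their invariant-factor lists agree; the partition into similarity classes is {M1, M3}, {M2}, {M4}.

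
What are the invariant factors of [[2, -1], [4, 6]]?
The Jordan structure of A has elementary divisors (x - 4)^2. Arranging the block sizes at each eigenvalue in decreasing order and taking row products gives the invariant factors.

Invariant factors (smallest first, each dividing the next): (x - 4)^2.

Check: the last factor (x - 4)^2 is the minimal polynomial, and the product (x - 4)^2 is the characteristic polynomial.

(x - 4)^2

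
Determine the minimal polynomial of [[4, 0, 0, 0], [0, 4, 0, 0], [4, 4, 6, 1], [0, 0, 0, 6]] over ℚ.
m_A(x) = (x - 6)^2(x - 4)

The characteristic polynomial factors as (x - 6)^2(x - 4)^2. The minimal polynomial is ∏(x - λ)^{k_λ} where k_λ is the size of the largest Jordan block at λ.

For λ = 4: rank(A - 4I) = 2, and the largest Jordan block has size 1 (the smallest k with rank((A - 4I)^k) = rank((A - 4I)^(k+1))).
For λ = 6: rank(A - 6I) = 3, and the largest Jordan block has size 2 (the smallest k with rank((A - 6I)^k) = rank((A - 6I)^(k+1))).

So m_A(x) = (x - 6)^2(x - 4).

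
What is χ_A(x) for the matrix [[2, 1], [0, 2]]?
xI - A = [[x - 2, -1], [0, x - 2]].

Expanding det(xI - A) along the first row:
det(xI - A) = + (x - 2)·det([[x - 2]]) - (-1)·det([[0]]).

Evaluating gives χ_A(x) = x^2 - 4x + 4 = (x - 2)^2.

χ_A(x) = (x - 2)^2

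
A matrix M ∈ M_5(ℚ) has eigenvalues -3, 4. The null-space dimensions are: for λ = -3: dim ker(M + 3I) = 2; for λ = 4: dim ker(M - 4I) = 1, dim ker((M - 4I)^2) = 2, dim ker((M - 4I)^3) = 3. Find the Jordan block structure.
λ = -3: successive nullity increments [2] count blocks of size ≥ k; block sizes are [1, 1].
λ = 4: successive nullity increments [1, 1, 1] count blocks of size ≥ k; block sizes are [3].

Jordan blocks: (-3, 1), (-3, 1), (4, 3)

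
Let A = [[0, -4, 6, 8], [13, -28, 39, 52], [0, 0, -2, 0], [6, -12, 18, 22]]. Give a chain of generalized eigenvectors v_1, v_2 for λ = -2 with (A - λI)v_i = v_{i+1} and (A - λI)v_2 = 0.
v_1 = [[0, -6, -1, -2]]^T, v_2 = [[2, 13, 0, 6]]^T

We seek v_1 ∈ ker((A + 2I)^2) \ ker(A + 2I), then set v_{i+1} = (A + 2I) v_i.

One such chain is v_1 = [[0, -6, -1, -2]]^T, v_2 = [[2, 13, 0, 6]]^T. Check: (A + 2I) v_2 = [[0, 0, 0, 0]]^T = 0.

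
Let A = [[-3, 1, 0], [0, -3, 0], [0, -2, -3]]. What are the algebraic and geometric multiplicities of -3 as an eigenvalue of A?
The characteristic polynomial is (x + 3)^3, so the factor x + 3 appears with exponent 3: the algebraic multiplicity is 3.

rank(A + 3I) = 1, so the eigenspace has dimension 3 - 1 = 2: the geometric multiplicity is 2.

Since 2 < 3, A is not diagonalizable.

algebraic multiplicity 3, geometric multiplicity 2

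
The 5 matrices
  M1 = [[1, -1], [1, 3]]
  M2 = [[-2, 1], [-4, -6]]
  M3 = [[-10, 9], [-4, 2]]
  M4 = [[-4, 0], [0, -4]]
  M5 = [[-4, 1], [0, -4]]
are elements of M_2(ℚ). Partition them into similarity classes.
3 classes: {M1}, {M2, M3, M5}, {M4}

Characteristic polynomials: χ_{M1} = (x - 2)^2, χ_{M2} = (x + 4)^2, χ_{M3} = (x + 4)^2, χ_{M4} = (x + 4)^2, χ_{M5} = (x + 4)^2.

{M1}: invariant factors (x - 2)^2.

{M2, M3, M5}: invariant factors (x + 4)^2.

{M4}: invariant factors x + 4, x + 4.

Matrices are similar if and only if their invariant-factor lists agree; the partition into similarity classes is {M1}, {M2, M3, M5}, {M4}.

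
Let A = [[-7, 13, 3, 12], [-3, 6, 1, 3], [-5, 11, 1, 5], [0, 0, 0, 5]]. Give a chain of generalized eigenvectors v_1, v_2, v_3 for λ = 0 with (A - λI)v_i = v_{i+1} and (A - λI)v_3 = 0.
v_1 = [[-2, -1, -1, 0]]^T, v_2 = [[-2, -1, -2, 0]]^T, v_3 = [[-5, -2, -3, 0]]^T

We seek v_1 ∈ ker(A^3) \ ker(A^2), then set v_{i+1} = A v_i.

One such chain is v_1 = [[-2, -1, -1, 0]]^T, v_2 = [[-2, -1, -2, 0]]^T, v_3 = [[-5, -2, -3, 0]]^T. Check: A v_3 = [[0, 0, 0, 0]]^T = 0.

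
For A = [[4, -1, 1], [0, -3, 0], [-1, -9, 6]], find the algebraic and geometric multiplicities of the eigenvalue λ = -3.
The characteristic polynomial is (x - 5)^2(x + 3), so the factor x + 3 appears with exponent 1: the algebraic multiplicity is 1.

rank(A + 3I) = 2, so the eigenspace has dimension 3 - 2 = 1: the geometric multiplicity is 1.

algebraic multiplicity 1, geometric multiplicity 1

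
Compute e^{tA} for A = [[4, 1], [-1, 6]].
e^{tA} = [[(1 - t)*e^{5*t}, t*e^{5*t}], [-t*e^{5*t}, (t + 1)*e^{5*t}]]

A has Jordan form J = [[5, 1], [0, 5]] with A = PJP^{-1}, so e^{tA} = P e^{tJ} P^{-1}.

For a Jordan block J_k(λ), e^{tJ_k(λ)} = e^{λt} · (I + tN + t^2 N^2/2! + ... + t^{k-1} N^{k-1}/(k-1)!) where N is the nilpotent superdiagonal part.

Assembling the blocks and conjugating back gives the entries of e^{tA} as shown above.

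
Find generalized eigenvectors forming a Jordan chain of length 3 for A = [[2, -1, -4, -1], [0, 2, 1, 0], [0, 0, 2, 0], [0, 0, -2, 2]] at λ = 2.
v_1 = [[4, 0, 1, 0]]^T, v_2 = [[-4, 1, 0, -2]]^T, v_3 = [[1, 0, 0, 0]]^T

We seek v_1 ∈ ker((A - 2I)^3) \ ker((A - 2I)^2), then set v_{i+1} = (A - 2I) v_i.

One such chain is v_1 = [[4, 0, 1, 0]]^T, v_2 = [[-4, 1, 0, -2]]^T, v_3 = [[1, 0, 0, 0]]^T. Check: (A - 2I) v_3 = [[0, 0, 0, 0]]^T = 0.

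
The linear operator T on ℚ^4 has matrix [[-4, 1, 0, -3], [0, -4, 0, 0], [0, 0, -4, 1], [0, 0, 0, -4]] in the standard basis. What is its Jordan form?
The characteristic polynomial is det(xI - A) = (x + 4)^4, so the eigenvalues are -4 (algebraic multiplicity 4).

For λ = -4: rank(A + 4I) = 2, rank((A + 4I)^2) = 0. The eigenspace has dimension 4 - 2 = 2, so there are 2 Jordan blocks; the rank sequence gives block sizes [2, 2].

Assembling the blocks gives the Jordan form J above.

J = [[-4, 1, 0, 0], [0, -4, 0, 0], [0, 0, -4, 1], [0, 0, 0, -4]]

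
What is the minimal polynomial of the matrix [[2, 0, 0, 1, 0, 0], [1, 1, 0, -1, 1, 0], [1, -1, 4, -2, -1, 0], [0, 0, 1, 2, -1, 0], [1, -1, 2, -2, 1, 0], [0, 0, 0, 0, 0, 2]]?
The characteristic polynomial factors as (x - 2)^6. The minimal polynomial is ∏(x - λ)^{k_λ} where k_λ is the size of the largest Jordan block at λ.

For λ = 2: rank(A - 2I) = 3, and the largest Jordan block has size 3 (the smallest k with rank((A - 2I)^k) = rank((A - 2I)^(k+1))).

So m_A(x) = (x - 2)^3.

m_A(x) = (x - 2)^3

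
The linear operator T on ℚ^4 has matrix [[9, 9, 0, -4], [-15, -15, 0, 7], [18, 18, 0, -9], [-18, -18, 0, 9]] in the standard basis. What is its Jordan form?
J = [[0, 1, 0, 0], [0, 0, 0, 0], [0, 0, 0, 0], [0, 0, 0, 3]]

The characteristic polynomial is det(xI - A) = x^3(x - 3), so the eigenvalues are 0 (algebraic multiplicity 3), 3 (algebraic multiplicity 1).

For λ = 0: rank(A) = 2, rank(A^2) = 1. The eigenspace has dimension 4 - 2 = 2, so there are 2 Jordan blocks; the rank sequence gives block sizes [2, 1].

For λ = 3: algebraic multiplicity 1 gives one 1×1 block.

Assembling the blocks gives the Jordan form J above.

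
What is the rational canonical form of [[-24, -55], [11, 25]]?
R = [[0, -5], [1, 1]]

The invariant factors of A (the non-unit diagonal entries of the Smith normal form of xI - A over ℚ[x]) are x^2 - x + 5, each dividing the next. The characteristic polynomial is their product, x^2 - x + 5.

The rational canonical form is the block-diagonal matrix of companion matrices C(f_i):
R = [[0, -5], [1, 1]].

Note the characteristic polynomial does not split into linear factors over ℚ, so A has no Jordan form over ℚ; the rational canonical form exists over any field.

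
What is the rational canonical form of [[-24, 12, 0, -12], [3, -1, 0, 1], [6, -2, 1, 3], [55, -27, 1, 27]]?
The invariant factors of A (the non-unit diagonal entries of the Smith normal form of xI - A over ℚ[x]) are (x - 3)(x^3 - x - 4), each dividing the next. The characteristic polynomial is their product, (x - 3)(x^3 - x - 4).

The rational canonical form is the block-diagonal matrix of companion matrices C(f_i):
R = [[0, 0, 0, -12], [1, 0, 0, 1], [0, 1, 0, 1], [0, 0, 1, 3]].

Note the characteristic polynomial does not split into linear factors over ℚ, so A has no Jordan form over ℚ; the rational canonical form exists over any field.

R = [[0, 0, 0, -12], [1, 0, 0, 1], [0, 1, 0, 1], [0, 0, 1, 3]]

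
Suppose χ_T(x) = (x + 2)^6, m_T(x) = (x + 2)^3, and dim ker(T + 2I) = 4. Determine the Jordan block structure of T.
Jordan blocks: (-2, 3), (-2, 1), (-2, 1), (-2, 1)

λ = -2: algebraic multiplicity 6 (exponent in χ_T), largest block size 3 (exponent in m_T), 4 blocks (geometric multiplicity). These force block sizes [3, 1, 1, 1].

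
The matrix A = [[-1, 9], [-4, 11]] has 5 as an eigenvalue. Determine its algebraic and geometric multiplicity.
The characteristic polynomial is (x - 5)^2, so the factor x - 5 appears with exponent 2: the algebraic multiplicity is 2.

rank(A - 5I) = 1, so the eigenspace has dimension 2 - 1 = 1: the geometric multiplicity is 1.

Since 1 < 2, A is not diagonalizable.

algebraic multiplicity 2, geometric multiplicity 1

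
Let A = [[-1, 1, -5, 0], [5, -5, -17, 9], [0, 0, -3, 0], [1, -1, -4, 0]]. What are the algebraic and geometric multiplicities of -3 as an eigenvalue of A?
algebraic multiplicity 3, geometric multiplicity 2

The characteristic polynomial is x(x + 3)^3, so the factor x + 3 appears with exponent 3: the algebraic multiplicity is 3.

rank(A + 3I) = 2, so the eigenspace has dimension 4 - 2 = 2: the geometric multiplicity is 2.

Since 2 < 3, A is not diagonalizable.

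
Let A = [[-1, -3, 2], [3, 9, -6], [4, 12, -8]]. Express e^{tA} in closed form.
e^{tA} = [[1 - t, -3*t, 2*t], [3*t, 9*t + 1, -6*t], [4*t, 12*t, 1 - 8*t]]

A has Jordan form J = [[0, 1, 0], [0, 0, 0], [0, 0, 0]] with A = PJP^{-1}, so e^{tA} = P e^{tJ} P^{-1}.

For a Jordan block J_k(λ), e^{tJ_k(λ)} = e^{λt} · (I + tN + t^2 N^2/2! + ... + t^{k-1} N^{k-1}/(k-1)!) where N is the nilpotent superdiagonal part.

Assembling the blocks and conjugating back gives the entries of e^{tA} as shown above.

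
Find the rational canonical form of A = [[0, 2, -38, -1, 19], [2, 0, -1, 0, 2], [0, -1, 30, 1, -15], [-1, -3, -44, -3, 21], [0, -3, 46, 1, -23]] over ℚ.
R = [[0, 0, 0, 0, 0], [1, 0, 0, 0, -1], [0, 1, 0, 0, -4], [0, 0, 1, 0, -2], [0, 0, 0, 1, 4]]

The invariant factors of A (the non-unit diagonal entries of the Smith normal form of xI - A over ℚ[x]) are x(x^2 - 2x - 1)^2, each dividing the next. The characteristic polynomial is their product, x(x^2 - 2x - 1)^2.

The rational canonical form is the block-diagonal matrix of companion matrices C(f_i):
R = [[0, 0, 0, 0, 0], [1, 0, 0, 0, -1], [0, 1, 0, 0, -4], [0, 0, 1, 0, -2], [0, 0, 0, 1, 4]].

Note the characteristic polynomial does not split into linear factors over ℚ, so A has no Jordan form over ℚ; the rational canonical form exists over any field.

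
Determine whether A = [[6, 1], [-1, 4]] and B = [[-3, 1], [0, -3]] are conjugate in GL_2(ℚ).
trace(A) = 10 but trace(B) = -6. The trace is a similarity invariant, so A and B are not similar.

No.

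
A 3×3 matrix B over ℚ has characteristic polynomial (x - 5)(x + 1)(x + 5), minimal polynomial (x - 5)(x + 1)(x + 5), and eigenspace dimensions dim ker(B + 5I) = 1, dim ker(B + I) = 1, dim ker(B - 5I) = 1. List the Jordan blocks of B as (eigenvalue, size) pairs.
Jordan blocks: (-5, 1), (-1, 1), (5, 1)

λ = -5: algebraic multiplicity 1 (exponent in χ_B), largest block size 1 (exponent in m_B), 1 block (geometric multiplicity). This forces block sizes [1].
λ = -1: algebraic multiplicity 1 (exponent in χ_B), largest block size 1 (exponent in m_B), 1 block (geometric multiplicity). This forces block sizes [1].
λ = 5: algebraic multiplicity 1 (exponent in χ_B), largest block size 1 (exponent in m_B), 1 block (geometric multiplicity). This forces block sizes [1].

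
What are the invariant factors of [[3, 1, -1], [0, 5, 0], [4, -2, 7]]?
The Jordan structure of A has elementary divisors (x - 5)^2, (x - 5). Arranging the block sizes at each eigenvalue in decreasing order and taking row products gives the invariant factors.

Invariant factors (smallest first, each dividing the next): x - 5, (x - 5)^2.

Check: the last factor (x - 5)^2 is the minimal polynomial, and the product (x - 5)^3 is the characteristic polynomial.

x - 5, (x - 5)^2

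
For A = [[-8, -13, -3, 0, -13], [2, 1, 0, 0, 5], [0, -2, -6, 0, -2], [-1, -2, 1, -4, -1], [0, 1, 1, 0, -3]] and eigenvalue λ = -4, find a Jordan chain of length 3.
We seek v_1 ∈ ker((A + 4I)^3) \ ker((A + 4I)^2), then set v_{i+1} = (A + 4I) v_i.

One such chain is v_1 = [[3, -1, 1, 0, 0]]^T, v_2 = [[-2, 1, 0, 0, 0]]^T, v_3 = [[-5, 1, -2, 0, 1]]^T. Check: (A + 4I) v_3 = [[0, 0, 0, 0, 0]]^T = 0.

v_1 = [[3, -1, 1, 0, 0]]^T, v_2 = [[-2, 1, 0, 0, 0]]^T, v_3 = [[-5, 1, -2, 0, 1]]^T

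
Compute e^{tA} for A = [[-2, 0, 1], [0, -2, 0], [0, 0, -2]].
A has Jordan form J = [[-2, 1, 0], [0, -2, 0], [0, 0, -2]] with A = PJP^{-1}, so e^{tA} = P e^{tJ} P^{-1}.

For a Jordan block J_k(λ), e^{tJ_k(λ)} = e^{λt} · (I + tN + t^2 N^2/2! + ... + t^{k-1} N^{k-1}/(k-1)!) where N is the nilpotent superdiagonal part.

Assembling the blocks and conjugating back gives the entries of e^{tA} as shown above.

e^{tA} = [[e^{-2*t}, 0, t*e^{-2*t}], [0, e^{-2*t}, 0], [0, 0, e^{-2*t}]]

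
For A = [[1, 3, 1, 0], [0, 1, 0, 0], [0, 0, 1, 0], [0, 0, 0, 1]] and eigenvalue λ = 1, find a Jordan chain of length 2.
v_1 = [[0, 1, -2, 0]]^T, v_2 = [[1, 0, 0, 0]]^T

We seek v_1 ∈ ker((A - I)^2) \ ker(A - I), then set v_{i+1} = (A - I) v_i.

One such chain is v_1 = [[0, 1, -2, 0]]^T, v_2 = [[1, 0, 0, 0]]^T. Check: (A - I) v_2 = [[0, 0, 0, 0]]^T = 0.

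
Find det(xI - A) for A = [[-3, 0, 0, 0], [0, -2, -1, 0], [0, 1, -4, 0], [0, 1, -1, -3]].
xI - A = [[x + 3, 0, 0, 0], [0, x + 2, 1, 0], [0, -1, x + 4, 0], [0, -1, 1, x + 3]].

Expanding det(xI - A) along the first row:
det(xI - A) = + (x + 3)·det([[x + 2, 1, 0], [-1, x + 4, 0], [-1, 1, x + 3]]) - (0)·det([[0, 1, 0], [0, x + 4, 0], [0, 1, x + 3]]) + (0)·det([[0, x + 2, 0], [0, -1, 0], [0, -1, x + 3]]) - (0)·det([[0, x + 2, 1], [0, -1, x + 4], [0, -1, 1]]).

Evaluating gives χ_A(x) = x^4 + 12x^3 + 54x^2 + 108x + 81 = (x + 3)^4.

χ_A(x) = (x + 3)^4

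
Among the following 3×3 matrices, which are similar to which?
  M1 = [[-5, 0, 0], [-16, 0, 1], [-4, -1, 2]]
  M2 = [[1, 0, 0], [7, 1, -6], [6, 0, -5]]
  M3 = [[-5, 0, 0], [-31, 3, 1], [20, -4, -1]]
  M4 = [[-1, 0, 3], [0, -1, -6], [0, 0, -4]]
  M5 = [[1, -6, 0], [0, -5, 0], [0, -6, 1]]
3 classes: {M1, M2, M3}, {M4}, {M5}

Characteristic polynomials: χ_{M1} = (x - 1)^2(x + 5), χ_{M2} = (x - 1)^2(x + 5), χ_{M3} = (x - 1)^2(x + 5), χ_{M4} = (x + 1)^2(x + 4), χ_{M5} = (x - 1)^2(x + 5).

{M1, M2, M3}: invariant factors (x - 1)^2(x + 5).

{M4}: invariant factors x + 1, (x + 1)(x + 4).

{M5}: invariant factors x - 1, (x - 1)(x + 5).

Matrices are similar if and only if their invariant-factor lists agree; the partition into similarity classes is {M1, M2, M3}, {M4}, {M5}.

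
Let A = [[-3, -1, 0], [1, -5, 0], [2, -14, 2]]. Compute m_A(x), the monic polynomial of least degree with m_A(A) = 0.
The characteristic polynomial factors as (x - 2)(x + 4)^2. The minimal polynomial is ∏(x - λ)^{k_λ} where k_λ is the size of the largest Jordan block at λ.

For λ = -4: rank(A + 4I) = 2, and the largest Jordan block has size 2 (the smallest k with rank((A + 4I)^k) = rank((A + 4I)^(k+1))).
For λ = 2: rank(A - 2I) = 2, and the largest Jordan block has size 1 (the smallest k with rank((A - 2I)^k) = rank((A - 2I)^(k+1))).

So m_A(x) = (x - 2)(x + 4)^2.

m_A(x) = (x - 2)(x + 4)^2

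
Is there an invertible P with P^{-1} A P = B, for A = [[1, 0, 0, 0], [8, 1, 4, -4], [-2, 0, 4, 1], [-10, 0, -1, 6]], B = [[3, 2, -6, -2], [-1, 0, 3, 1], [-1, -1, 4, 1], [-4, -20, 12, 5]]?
Two matrices over a field are similar if and only if they have the same invariant factors.

Both A and B have characteristic polynomial (x - 5)^2(x - 1)^2 and minimal polynomial (x - 5)^2(x - 1). Computing further, both have invariant factors x - 1, (x - 5)^2(x - 1). Hence A and B are similar.

Yes.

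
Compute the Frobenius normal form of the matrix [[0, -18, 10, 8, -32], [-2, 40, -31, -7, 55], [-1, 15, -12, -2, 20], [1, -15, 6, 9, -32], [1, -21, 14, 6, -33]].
The invariant factors of A (the non-unit diagonal entries of the Smith normal form of xI - A over ℚ[x]) are (x - 6)(x - 1)(x + 1)^3, each dividing the next. The characteristic polynomial is their product, (x - 6)(x - 1)(x + 1)^3.

The rational canonical form is the block-diagonal matrix of companion matrices C(f_i):
R = [[0, 0, 0, 0, -6], [1, 0, 0, 0, -11], [0, 1, 0, 0, 2], [0, 0, 1, 0, 12], [0, 0, 0, 1, 4]].

R = [[0, 0, 0, 0, -6], [1, 0, 0, 0, -11], [0, 1, 0, 0, 2], [0, 0, 1, 0, 12], [0, 0, 0, 1, 4]]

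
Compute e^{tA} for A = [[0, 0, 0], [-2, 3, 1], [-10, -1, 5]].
e^{tA} = [[1, 0, 0], [-2*t*e^{4*t}, (1 - t)*e^{4*t}, t*e^{4*t}], [-2*t*e^{4*t} - 2*e^{4*t} + 2, -t*e^{4*t}, (t + 1)*e^{4*t}]]

A has Jordan form J = [[0, 0, 0], [0, 4, 1], [0, 0, 4]] with A = PJP^{-1}, so e^{tA} = P e^{tJ} P^{-1}.

For a Jordan block J_k(λ), e^{tJ_k(λ)} = e^{λt} · (I + tN + t^2 N^2/2! + ... + t^{k-1} N^{k-1}/(k-1)!) where N is the nilpotent superdiagonal part.

Assembling the blocks and conjugating back gives the entries of e^{tA} as shown above.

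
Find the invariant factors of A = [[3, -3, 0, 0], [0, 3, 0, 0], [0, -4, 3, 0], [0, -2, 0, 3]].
x - 3, x - 3, (x - 3)^2

The Jordan structure of A has elementary divisors (x - 3)^2, (x - 3), (x - 3). Arranging the block sizes at each eigenvalue in decreasing order and taking row products gives the invariant factors.

Invariant factors (smallest first, each dividing the next): x - 3, x - 3, (x - 3)^2.

Check: the last factor (x - 3)^2 is the minimal polynomial, and the product (x - 3)^4 is the characteristic polynomial.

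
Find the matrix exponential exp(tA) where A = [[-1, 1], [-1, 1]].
A has Jordan form J = [[0, 1], [0, 0]] with A = PJP^{-1}, so e^{tA} = P e^{tJ} P^{-1}.

For a Jordan block J_k(λ), e^{tJ_k(λ)} = e^{λt} · (I + tN + t^2 N^2/2! + ... + t^{k-1} N^{k-1}/(k-1)!) where N is the nilpotent superdiagonal part.

Assembling the blocks and conjugating back gives the entries of e^{tA} as shown above.

e^{tA} = [[1 - t, t], [-t, t + 1]]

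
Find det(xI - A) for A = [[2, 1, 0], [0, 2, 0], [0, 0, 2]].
χ_A(x) = (x - 2)^3

xI - A = [[x - 2, -1, 0], [0, x - 2, 0], [0, 0, x - 2]].

Expanding det(xI - A) along the first row:
det(xI - A) = + (x - 2)·det([[x - 2, 0], [0, x - 2]]) - (-1)·det([[0, 0], [0, x - 2]]) + (0)·det([[0, x - 2], [0, 0]]).

Evaluating gives χ_A(x) = x^3 - 6x^2 + 12x - 8 = (x - 2)^3.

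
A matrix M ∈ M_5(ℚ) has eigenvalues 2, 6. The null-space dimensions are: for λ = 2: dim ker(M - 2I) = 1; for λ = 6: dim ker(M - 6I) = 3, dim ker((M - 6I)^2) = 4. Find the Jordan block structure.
Jordan blocks: (2, 1), (6, 2), (6, 1), (6, 1)

λ = 2: successive nullity increments [1] count blocks of size ≥ k; block sizes are [1].
λ = 6: successive nullity increments [3, 1] count blocks of size ≥ k; block sizes are [2, 1, 1].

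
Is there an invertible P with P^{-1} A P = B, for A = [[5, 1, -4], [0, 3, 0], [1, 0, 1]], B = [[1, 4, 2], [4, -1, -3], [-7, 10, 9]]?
Two matrices over a field are similar if and only if they have the same invariant factors.

Both A and B have characteristic polynomial (x - 3)^3 and minimal polynomial (x - 3)^3. Computing further, both have invariant factors (x - 3)^3. Hence A and B are similar.

Yes.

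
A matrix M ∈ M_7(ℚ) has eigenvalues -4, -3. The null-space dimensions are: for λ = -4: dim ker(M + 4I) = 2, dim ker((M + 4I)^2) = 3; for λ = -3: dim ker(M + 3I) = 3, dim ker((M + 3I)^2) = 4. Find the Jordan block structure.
λ = -4: successive nullity increments [2, 1] count blocks of size ≥ k; block sizes are [2, 1].
λ = -3: successive nullity increments [3, 1] count blocks of size ≥ k; block sizes are [2, 1, 1].

Jordan blocks: (-4, 2), (-4, 1), (-3, 2), (-3, 1), (-3, 1)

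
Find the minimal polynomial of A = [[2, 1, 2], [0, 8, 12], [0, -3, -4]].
m_A(x) = (x - 2)^2

The characteristic polynomial factors as (x - 2)^3. The minimal polynomial is ∏(x - λ)^{k_λ} where k_λ is the size of the largest Jordan block at λ.

For λ = 2: rank(A - 2I) = 1, and the largest Jordan block has size 2 (the smallest k with rank((A - 2I)^k) = rank((A - 2I)^(k+1))).

So m_A(x) = (x - 2)^2.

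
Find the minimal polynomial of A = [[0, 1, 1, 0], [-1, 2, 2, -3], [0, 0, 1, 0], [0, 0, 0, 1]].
m_A(x) = (x - 1)^3

The characteristic polynomial factors as (x - 1)^4. The minimal polynomial is ∏(x - λ)^{k_λ} where k_λ is the size of the largest Jordan block at λ.

For λ = 1: rank(A - I) = 2, and the largest Jordan block has size 3 (the smallest k with rank((A - I)^k) = rank((A - I)^(k+1))).

So m_A(x) = (x - 1)^3.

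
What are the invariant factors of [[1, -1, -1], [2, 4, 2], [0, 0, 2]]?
The Jordan structure of A has elementary divisors (x - 2), (x - 2), (x - 3). Arranging the block sizes at each eigenvalue in decreasing order and taking row products gives the invariant factors.

Invariant factors (smallest first, each dividing the next): x - 2, (x - 3)(x - 2).

Check: the last factor (x - 3)(x - 2) is the minimal polynomial, and the product (x - 3)(x - 2)^2 is the characteristic polynomial.

x - 2, (x - 3)(x - 2)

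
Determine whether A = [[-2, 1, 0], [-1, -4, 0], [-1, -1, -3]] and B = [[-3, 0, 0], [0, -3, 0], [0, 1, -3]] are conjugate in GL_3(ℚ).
Two matrices over a field are similar if and only if they have the same invariant factors.

Both A and B have characteristic polynomial (x + 3)^3 and minimal polynomial (x + 3)^2. Computing further, both have invariant factors x + 3, (x + 3)^2. Hence A and B are similar.

Yes.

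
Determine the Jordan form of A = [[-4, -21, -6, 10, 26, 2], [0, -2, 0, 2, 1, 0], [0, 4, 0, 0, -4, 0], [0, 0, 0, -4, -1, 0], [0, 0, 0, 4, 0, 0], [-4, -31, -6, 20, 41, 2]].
J = [[-2, 1, 0, 0, 0, 0], [0, -2, 1, 0, 0, 0], [0, 0, -2, 0, 0, 0], [0, 0, 0, -2, 0, 0], [0, 0, 0, 0, 0, 0], [0, 0, 0, 0, 0, 0]]

The characteristic polynomial is det(xI - A) = x^2(x + 2)^4, so the eigenvalues are -2 (algebraic multiplicity 4), 0 (algebraic multiplicity 2).

For λ = -2: rank(A + 2I) = 4, rank((A + 2I)^2) = 3, rank((A + 2I)^3) = 2. The eigenspace has dimension 6 - 4 = 2, so there are 2 Jordan blocks; the rank sequence gives block sizes [3, 1].

For λ = 0: rank(A) = 4. The eigenspace has dimension 6 - 4 = 2, so there are 2 Jordan blocks; the rank sequence gives block sizes [1, 1].

Assembling the blocks gives the Jordan form J above.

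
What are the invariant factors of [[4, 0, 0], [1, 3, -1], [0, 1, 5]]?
The Jordan structure of A has elementary divisors (x - 4)^3. Arranging the block sizes at each eigenvalue in decreasing order and taking row products gives the invariant factors.

Invariant factors (smallest first, each dividing the next): (x - 4)^3.

Check: the last factor (x - 4)^3 is the minimal polynomial, and the product (x - 4)^3 is the characteristic polynomial.

(x - 4)^3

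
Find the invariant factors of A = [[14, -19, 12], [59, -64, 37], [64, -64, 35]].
(x + 5)^3

The Jordan structure of A has elementary divisors (x + 5)^3. Arranging the block sizes at each eigenvalue in decreasing order and taking row products gives the invariant factors.

Invariant factors (smallest first, each dividing the next): (x + 5)^3.

Check: the last factor (x + 5)^3 is the minimal polynomial, and the product (x + 5)^3 is the characteristic polynomial.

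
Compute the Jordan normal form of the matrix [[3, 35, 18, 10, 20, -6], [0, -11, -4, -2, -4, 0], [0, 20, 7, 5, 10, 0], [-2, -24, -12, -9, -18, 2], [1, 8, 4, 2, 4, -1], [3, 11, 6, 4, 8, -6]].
The characteristic polynomial is det(xI - A) = x^2(x + 3)^4, so the eigenvalues are -3 (algebraic multiplicity 4), 0 (algebraic multiplicity 2).

For λ = -3: rank(A + 3I) = 4, rank((A + 3I)^2) = 2. The eigenspace has dimension 6 - 4 = 2, so there are 2 Jordan blocks; the rank sequence gives block sizes [2, 2].

For λ = 0: rank(A) = 5, rank(A^2) = 4. The eigenspace has dimension 6 - 5 = 1, so there is 1 Jordan block; the rank sequence gives block sizes [2].

Assembling the blocks gives the Jordan form J above.

J = [[-3, 1, 0, 0, 0, 0], [0, -3, 0, 0, 0, 0], [0, 0, -3, 1, 0, 0], [0, 0, 0, -3, 0, 0], [0, 0, 0, 0, 0, 1], [0, 0, 0, 0, 0, 0]]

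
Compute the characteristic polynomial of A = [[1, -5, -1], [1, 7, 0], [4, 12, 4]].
χ_A(x) = (x - 4)^3

xI - A = [[x - 1, 5, 1], [-1, x - 7, 0], [-4, -12, x - 4]].

Expanding det(xI - A) along the first row:
det(xI - A) = + (x - 1)·det([[x - 7, 0], [-12, x - 4]]) - (5)·det([[-1, 0], [-4, x - 4]]) + (1)·det([[-1, x - 7], [-4, -12]]).

Evaluating gives χ_A(x) = x^3 - 12x^2 + 48x - 64 = (x - 4)^3.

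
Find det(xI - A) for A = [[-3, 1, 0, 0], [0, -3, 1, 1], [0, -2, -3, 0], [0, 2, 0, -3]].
χ_A(x) = (x + 3)^4

xI - A = [[x + 3, -1, 0, 0], [0, x + 3, -1, -1], [0, 2, x + 3, 0], [0, -2, 0, x + 3]].

Expanding det(xI - A) along the first row:
det(xI - A) = + (x + 3)·det([[x + 3, -1, -1], [2, x + 3, 0], [-2, 0, x + 3]]) - (-1)·det([[0, -1, -1], [0, x + 3, 0], [0, 0, x + 3]]) + (0)·det([[0, x + 3, -1], [0, 2, 0], [0, -2, x + 3]]) - (0)·det([[0, x + 3, -1], [0, 2, x + 3], [0, -2, 0]]).

Evaluating gives χ_A(x) = x^4 + 12x^3 + 54x^2 + 108x + 81 = (x + 3)^4.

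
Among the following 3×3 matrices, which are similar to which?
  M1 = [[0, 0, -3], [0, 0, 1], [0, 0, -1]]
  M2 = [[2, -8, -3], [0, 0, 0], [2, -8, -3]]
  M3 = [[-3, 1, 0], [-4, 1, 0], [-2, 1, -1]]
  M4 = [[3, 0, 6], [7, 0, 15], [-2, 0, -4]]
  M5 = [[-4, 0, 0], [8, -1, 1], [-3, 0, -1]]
4 classes: {M1, M2}, {M3}, {M4}, {M5}

Characteristic polynomials: χ_{M1} = x^2(x + 1), χ_{M2} = x^2(x + 1), χ_{M3} = (x + 1)^3, χ_{M4} = x^2(x + 1), χ_{M5} = (x + 1)^2(x + 4).

{M1, M2}: invariant factors x, x(x + 1).

{M3}: invariant factors x + 1, (x + 1)^2.

{M4}: invariant factors x^2(x + 1).

{M5}: invariant factors (x + 1)^2(x + 4).

Matrices are similar if and only if their invariant-factor lists agree; the partition into similarity classes is {M1, M2}, {M3}, {M4}, {M5}.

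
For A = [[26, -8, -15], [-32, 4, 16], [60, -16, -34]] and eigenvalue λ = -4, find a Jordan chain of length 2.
We seek v_1 ∈ ker((A + 4I)^2) \ ker(A + 4I), then set v_{i+1} = (A + 4I) v_i.

One such chain is v_1 = [[2, -2, 5]]^T, v_2 = [[1, 0, 2]]^T. Check: (A + 4I) v_2 = [[0, 0, 0]]^T = 0.

v_1 = [[2, -2, 5]]^T, v_2 = [[1, 0, 2]]^T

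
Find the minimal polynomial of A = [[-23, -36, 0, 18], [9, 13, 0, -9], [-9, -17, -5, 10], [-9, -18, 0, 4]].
m_A(x) = (x - 4)(x + 5)^2

The characteristic polynomial factors as (x - 4)(x + 5)^3. The minimal polynomial is ∏(x - λ)^{k_λ} where k_λ is the size of the largest Jordan block at λ.

For λ = -5: rank(A + 5I) = 2, and the largest Jordan block has size 2 (the smallest k with rank((A + 5I)^k) = rank((A + 5I)^(k+1))).
For λ = 4: rank(A - 4I) = 3, and the largest Jordan block has size 1 (the smallest k with rank((A - 4I)^k) = rank((A - 4I)^(k+1))).

So m_A(x) = (x - 4)(x + 5)^2.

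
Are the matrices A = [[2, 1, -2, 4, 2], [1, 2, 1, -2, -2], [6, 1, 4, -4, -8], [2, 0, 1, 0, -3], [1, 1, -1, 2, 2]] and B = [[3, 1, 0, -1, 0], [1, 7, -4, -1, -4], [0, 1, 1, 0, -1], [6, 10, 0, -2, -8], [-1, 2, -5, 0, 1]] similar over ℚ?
Yes.

Two matrices over a field are similar if and only if they have the same invariant factors.

Both A and B have characteristic polynomial (x - 2)^5 and minimal polynomial (x - 2)^3. Computing further, both have invariant factors (x - 2)^2, (x - 2)^3. Hence A and B are similar.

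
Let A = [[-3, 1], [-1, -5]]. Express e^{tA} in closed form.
e^{tA} = [[(t + 1)*e^{-4*t}, t*e^{-4*t}], [-t*e^{-4*t}, (1 - t)*e^{-4*t}]]

A has Jordan form J = [[-4, 1], [0, -4]] with A = PJP^{-1}, so e^{tA} = P e^{tJ} P^{-1}.

For a Jordan block J_k(λ), e^{tJ_k(λ)} = e^{λt} · (I + tN + t^2 N^2/2! + ... + t^{k-1} N^{k-1}/(k-1)!) where N is the nilpotent superdiagonal part.

Assembling the blocks and conjugating back gives the entries of e^{tA} as shown above.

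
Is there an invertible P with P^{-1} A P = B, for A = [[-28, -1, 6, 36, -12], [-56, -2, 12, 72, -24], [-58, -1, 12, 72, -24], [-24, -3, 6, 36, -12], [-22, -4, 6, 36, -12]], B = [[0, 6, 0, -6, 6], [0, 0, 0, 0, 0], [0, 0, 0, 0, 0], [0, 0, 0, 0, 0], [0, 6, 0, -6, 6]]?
Both have characteristic polynomial x^4(x - 6), but the minimal polynomial of A is x^2(x - 6) while the minimal polynomial of B is x(x - 6). The minimal polynomial is a similarity invariant, so A and B are not similar.

No.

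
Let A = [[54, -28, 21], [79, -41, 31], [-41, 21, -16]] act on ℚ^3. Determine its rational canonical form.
The invariant factors of A (the non-unit diagonal entries of the Smith normal form of xI - A over ℚ[x]) are (x - 1)(x + 2)^2, each dividing the next. The characteristic polynomial is their product, (x - 1)(x + 2)^2.

The rational canonical form is the block-diagonal matrix of companion matrices C(f_i):
R = [[0, 0, 4], [1, 0, 0], [0, 1, -3]].

R = [[0, 0, 4], [1, 0, 0], [0, 1, -3]]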